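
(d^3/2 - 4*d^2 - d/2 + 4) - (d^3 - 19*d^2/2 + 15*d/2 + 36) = -d^3/2 + 11*d^2/2 - 8*d - 32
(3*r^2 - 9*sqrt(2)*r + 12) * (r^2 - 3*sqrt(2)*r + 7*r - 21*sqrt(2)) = 3*r^4 - 18*sqrt(2)*r^3 + 21*r^3 - 126*sqrt(2)*r^2 + 66*r^2 - 36*sqrt(2)*r + 462*r - 252*sqrt(2)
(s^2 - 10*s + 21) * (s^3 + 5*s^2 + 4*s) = s^5 - 5*s^4 - 25*s^3 + 65*s^2 + 84*s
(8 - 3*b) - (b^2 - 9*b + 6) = -b^2 + 6*b + 2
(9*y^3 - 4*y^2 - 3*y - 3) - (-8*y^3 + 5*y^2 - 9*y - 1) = 17*y^3 - 9*y^2 + 6*y - 2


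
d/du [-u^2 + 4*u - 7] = 4 - 2*u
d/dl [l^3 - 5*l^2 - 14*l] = 3*l^2 - 10*l - 14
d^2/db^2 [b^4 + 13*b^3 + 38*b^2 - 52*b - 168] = 12*b^2 + 78*b + 76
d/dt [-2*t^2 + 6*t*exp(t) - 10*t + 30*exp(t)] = 6*t*exp(t) - 4*t + 36*exp(t) - 10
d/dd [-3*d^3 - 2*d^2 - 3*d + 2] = -9*d^2 - 4*d - 3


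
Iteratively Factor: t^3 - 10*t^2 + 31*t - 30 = (t - 5)*(t^2 - 5*t + 6) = (t - 5)*(t - 2)*(t - 3)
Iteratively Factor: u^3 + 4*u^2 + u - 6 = (u - 1)*(u^2 + 5*u + 6) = (u - 1)*(u + 3)*(u + 2)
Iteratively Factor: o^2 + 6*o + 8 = (o + 2)*(o + 4)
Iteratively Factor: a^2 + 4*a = (a + 4)*(a)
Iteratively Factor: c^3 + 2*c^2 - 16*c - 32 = (c - 4)*(c^2 + 6*c + 8) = (c - 4)*(c + 2)*(c + 4)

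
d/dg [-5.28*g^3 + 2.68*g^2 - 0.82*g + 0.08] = -15.84*g^2 + 5.36*g - 0.82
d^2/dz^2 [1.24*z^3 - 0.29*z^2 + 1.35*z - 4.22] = 7.44*z - 0.58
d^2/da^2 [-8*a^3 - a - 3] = -48*a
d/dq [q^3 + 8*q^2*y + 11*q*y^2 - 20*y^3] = 3*q^2 + 16*q*y + 11*y^2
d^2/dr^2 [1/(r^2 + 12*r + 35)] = 2*(-r^2 - 12*r + 4*(r + 6)^2 - 35)/(r^2 + 12*r + 35)^3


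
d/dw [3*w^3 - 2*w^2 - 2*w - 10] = 9*w^2 - 4*w - 2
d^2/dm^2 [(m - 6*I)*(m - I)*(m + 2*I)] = 6*m - 10*I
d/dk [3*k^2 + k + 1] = 6*k + 1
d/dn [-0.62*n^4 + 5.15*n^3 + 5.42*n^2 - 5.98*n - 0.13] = -2.48*n^3 + 15.45*n^2 + 10.84*n - 5.98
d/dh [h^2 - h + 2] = 2*h - 1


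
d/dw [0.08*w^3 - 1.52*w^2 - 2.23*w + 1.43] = 0.24*w^2 - 3.04*w - 2.23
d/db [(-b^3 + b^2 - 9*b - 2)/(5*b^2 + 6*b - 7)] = (-5*b^4 - 12*b^3 + 72*b^2 + 6*b + 75)/(25*b^4 + 60*b^3 - 34*b^2 - 84*b + 49)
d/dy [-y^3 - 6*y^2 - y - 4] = -3*y^2 - 12*y - 1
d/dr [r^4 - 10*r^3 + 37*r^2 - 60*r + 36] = 4*r^3 - 30*r^2 + 74*r - 60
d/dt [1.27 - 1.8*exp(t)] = -1.8*exp(t)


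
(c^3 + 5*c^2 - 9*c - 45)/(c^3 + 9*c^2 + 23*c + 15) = (c - 3)/(c + 1)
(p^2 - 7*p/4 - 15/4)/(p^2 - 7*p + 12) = (p + 5/4)/(p - 4)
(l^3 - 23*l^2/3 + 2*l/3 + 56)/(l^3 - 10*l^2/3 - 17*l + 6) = (3*l^2 - 5*l - 28)/(3*l^2 + 8*l - 3)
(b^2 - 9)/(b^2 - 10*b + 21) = (b + 3)/(b - 7)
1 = 1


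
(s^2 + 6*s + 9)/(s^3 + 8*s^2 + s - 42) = (s + 3)/(s^2 + 5*s - 14)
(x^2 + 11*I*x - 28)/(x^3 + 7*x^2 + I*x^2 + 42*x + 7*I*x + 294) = (x + 4*I)/(x^2 + x*(7 - 6*I) - 42*I)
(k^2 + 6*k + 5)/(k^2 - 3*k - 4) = (k + 5)/(k - 4)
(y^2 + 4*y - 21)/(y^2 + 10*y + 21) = (y - 3)/(y + 3)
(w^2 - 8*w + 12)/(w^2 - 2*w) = (w - 6)/w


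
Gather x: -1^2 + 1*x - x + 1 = 0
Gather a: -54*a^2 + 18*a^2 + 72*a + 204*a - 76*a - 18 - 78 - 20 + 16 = -36*a^2 + 200*a - 100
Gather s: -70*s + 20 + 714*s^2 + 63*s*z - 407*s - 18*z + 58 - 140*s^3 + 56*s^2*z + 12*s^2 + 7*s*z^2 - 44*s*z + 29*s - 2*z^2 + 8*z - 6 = -140*s^3 + s^2*(56*z + 726) + s*(7*z^2 + 19*z - 448) - 2*z^2 - 10*z + 72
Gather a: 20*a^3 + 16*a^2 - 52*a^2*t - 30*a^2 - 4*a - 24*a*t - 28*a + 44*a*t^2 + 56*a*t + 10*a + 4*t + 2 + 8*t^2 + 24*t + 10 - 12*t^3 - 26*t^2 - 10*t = 20*a^3 + a^2*(-52*t - 14) + a*(44*t^2 + 32*t - 22) - 12*t^3 - 18*t^2 + 18*t + 12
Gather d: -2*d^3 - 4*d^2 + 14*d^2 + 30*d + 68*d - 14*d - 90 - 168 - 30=-2*d^3 + 10*d^2 + 84*d - 288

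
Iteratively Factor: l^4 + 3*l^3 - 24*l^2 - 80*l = (l)*(l^3 + 3*l^2 - 24*l - 80) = l*(l - 5)*(l^2 + 8*l + 16) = l*(l - 5)*(l + 4)*(l + 4)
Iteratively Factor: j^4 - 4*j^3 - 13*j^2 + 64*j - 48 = (j - 4)*(j^3 - 13*j + 12) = (j - 4)*(j + 4)*(j^2 - 4*j + 3) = (j - 4)*(j - 3)*(j + 4)*(j - 1)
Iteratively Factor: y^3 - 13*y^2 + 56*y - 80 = (y - 5)*(y^2 - 8*y + 16) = (y - 5)*(y - 4)*(y - 4)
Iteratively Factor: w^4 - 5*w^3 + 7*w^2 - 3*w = (w - 1)*(w^3 - 4*w^2 + 3*w) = w*(w - 1)*(w^2 - 4*w + 3) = w*(w - 3)*(w - 1)*(w - 1)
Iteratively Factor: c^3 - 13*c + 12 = (c + 4)*(c^2 - 4*c + 3) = (c - 1)*(c + 4)*(c - 3)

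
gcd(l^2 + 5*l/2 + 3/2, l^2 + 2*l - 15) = 1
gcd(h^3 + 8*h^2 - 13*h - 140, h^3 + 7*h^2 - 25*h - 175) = h^2 + 12*h + 35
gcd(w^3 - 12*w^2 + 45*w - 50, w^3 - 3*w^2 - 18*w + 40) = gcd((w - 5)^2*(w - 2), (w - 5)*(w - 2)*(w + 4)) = w^2 - 7*w + 10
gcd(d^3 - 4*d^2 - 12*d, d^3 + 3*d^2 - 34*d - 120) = d - 6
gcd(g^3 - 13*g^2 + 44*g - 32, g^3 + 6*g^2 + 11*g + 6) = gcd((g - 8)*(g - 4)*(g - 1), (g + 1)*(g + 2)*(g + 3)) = 1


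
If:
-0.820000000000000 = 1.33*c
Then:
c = -0.62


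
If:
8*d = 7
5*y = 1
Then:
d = 7/8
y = 1/5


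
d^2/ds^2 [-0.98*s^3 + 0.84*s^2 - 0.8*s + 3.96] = 1.68 - 5.88*s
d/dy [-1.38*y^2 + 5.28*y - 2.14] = 5.28 - 2.76*y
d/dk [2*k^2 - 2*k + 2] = 4*k - 2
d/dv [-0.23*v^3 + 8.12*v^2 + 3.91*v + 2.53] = -0.69*v^2 + 16.24*v + 3.91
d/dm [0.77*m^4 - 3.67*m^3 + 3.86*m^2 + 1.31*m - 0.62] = 3.08*m^3 - 11.01*m^2 + 7.72*m + 1.31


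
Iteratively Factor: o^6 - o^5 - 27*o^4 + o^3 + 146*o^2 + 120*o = (o + 2)*(o^5 - 3*o^4 - 21*o^3 + 43*o^2 + 60*o) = (o + 2)*(o + 4)*(o^4 - 7*o^3 + 7*o^2 + 15*o) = (o - 3)*(o + 2)*(o + 4)*(o^3 - 4*o^2 - 5*o) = o*(o - 3)*(o + 2)*(o + 4)*(o^2 - 4*o - 5) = o*(o - 5)*(o - 3)*(o + 2)*(o + 4)*(o + 1)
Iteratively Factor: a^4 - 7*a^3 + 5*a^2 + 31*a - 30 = (a - 3)*(a^3 - 4*a^2 - 7*a + 10) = (a - 3)*(a - 1)*(a^2 - 3*a - 10) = (a - 3)*(a - 1)*(a + 2)*(a - 5)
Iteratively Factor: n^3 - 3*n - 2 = (n + 1)*(n^2 - n - 2) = (n - 2)*(n + 1)*(n + 1)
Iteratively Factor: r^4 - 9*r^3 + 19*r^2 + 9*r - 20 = (r - 5)*(r^3 - 4*r^2 - r + 4) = (r - 5)*(r - 1)*(r^2 - 3*r - 4) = (r - 5)*(r - 4)*(r - 1)*(r + 1)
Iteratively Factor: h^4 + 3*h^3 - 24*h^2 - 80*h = (h + 4)*(h^3 - h^2 - 20*h) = (h - 5)*(h + 4)*(h^2 + 4*h) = h*(h - 5)*(h + 4)*(h + 4)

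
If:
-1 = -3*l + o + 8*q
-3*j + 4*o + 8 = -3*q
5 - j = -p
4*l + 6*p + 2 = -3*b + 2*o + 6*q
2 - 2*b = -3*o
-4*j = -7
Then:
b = -428/43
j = 7/4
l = 921/43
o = -314/43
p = -13/4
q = 1517/172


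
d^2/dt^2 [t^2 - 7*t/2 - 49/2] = 2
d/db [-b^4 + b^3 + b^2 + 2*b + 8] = -4*b^3 + 3*b^2 + 2*b + 2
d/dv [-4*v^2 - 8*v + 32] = -8*v - 8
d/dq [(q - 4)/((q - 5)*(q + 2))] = (-q^2 + 8*q - 22)/(q^4 - 6*q^3 - 11*q^2 + 60*q + 100)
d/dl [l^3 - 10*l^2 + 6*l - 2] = 3*l^2 - 20*l + 6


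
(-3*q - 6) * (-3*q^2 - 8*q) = 9*q^3 + 42*q^2 + 48*q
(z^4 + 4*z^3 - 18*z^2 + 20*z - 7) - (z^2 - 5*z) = z^4 + 4*z^3 - 19*z^2 + 25*z - 7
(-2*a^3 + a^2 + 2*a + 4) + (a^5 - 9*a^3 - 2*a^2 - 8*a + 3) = a^5 - 11*a^3 - a^2 - 6*a + 7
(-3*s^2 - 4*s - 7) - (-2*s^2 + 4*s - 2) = -s^2 - 8*s - 5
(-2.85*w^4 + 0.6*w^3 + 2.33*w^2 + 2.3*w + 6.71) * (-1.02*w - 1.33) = 2.907*w^5 + 3.1785*w^4 - 3.1746*w^3 - 5.4449*w^2 - 9.9032*w - 8.9243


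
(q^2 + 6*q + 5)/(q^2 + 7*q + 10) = (q + 1)/(q + 2)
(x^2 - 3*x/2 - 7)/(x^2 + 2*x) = (x - 7/2)/x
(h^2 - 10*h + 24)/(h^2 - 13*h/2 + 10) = 2*(h - 6)/(2*h - 5)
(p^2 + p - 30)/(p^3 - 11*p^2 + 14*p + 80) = (p + 6)/(p^2 - 6*p - 16)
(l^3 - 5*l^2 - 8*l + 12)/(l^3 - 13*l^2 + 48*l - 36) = (l + 2)/(l - 6)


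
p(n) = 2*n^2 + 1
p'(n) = 4*n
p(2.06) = 9.49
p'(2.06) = 8.24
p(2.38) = 12.33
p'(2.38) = 9.52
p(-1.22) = 3.98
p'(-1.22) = -4.88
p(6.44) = 83.95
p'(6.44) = 25.76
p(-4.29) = 37.81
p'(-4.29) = -17.16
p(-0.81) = 2.31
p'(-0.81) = -3.24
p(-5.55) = 62.60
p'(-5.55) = -22.20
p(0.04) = 1.00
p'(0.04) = 0.16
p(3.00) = 19.00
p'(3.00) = 12.00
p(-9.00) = 163.00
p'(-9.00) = -36.00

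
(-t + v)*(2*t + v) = -2*t^2 + t*v + v^2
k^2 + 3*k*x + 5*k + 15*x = (k + 5)*(k + 3*x)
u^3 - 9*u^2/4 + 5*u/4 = u*(u - 5/4)*(u - 1)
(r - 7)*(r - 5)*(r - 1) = r^3 - 13*r^2 + 47*r - 35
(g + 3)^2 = g^2 + 6*g + 9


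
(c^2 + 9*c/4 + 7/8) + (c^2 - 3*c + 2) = 2*c^2 - 3*c/4 + 23/8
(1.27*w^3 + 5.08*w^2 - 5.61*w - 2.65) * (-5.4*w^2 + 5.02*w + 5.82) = -6.858*w^5 - 21.0566*w^4 + 63.187*w^3 + 15.7134*w^2 - 45.9532*w - 15.423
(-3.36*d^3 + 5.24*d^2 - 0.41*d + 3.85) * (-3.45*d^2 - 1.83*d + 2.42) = 11.592*d^5 - 11.9292*d^4 - 16.3059*d^3 + 0.148599999999998*d^2 - 8.0377*d + 9.317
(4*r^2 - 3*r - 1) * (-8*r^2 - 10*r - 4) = -32*r^4 - 16*r^3 + 22*r^2 + 22*r + 4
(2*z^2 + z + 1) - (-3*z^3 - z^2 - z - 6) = 3*z^3 + 3*z^2 + 2*z + 7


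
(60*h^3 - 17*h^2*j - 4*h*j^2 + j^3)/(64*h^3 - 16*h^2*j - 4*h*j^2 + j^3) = (15*h^2 - 8*h*j + j^2)/(16*h^2 - 8*h*j + j^2)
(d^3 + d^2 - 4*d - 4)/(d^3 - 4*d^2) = (d^3 + d^2 - 4*d - 4)/(d^2*(d - 4))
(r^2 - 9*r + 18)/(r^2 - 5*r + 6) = (r - 6)/(r - 2)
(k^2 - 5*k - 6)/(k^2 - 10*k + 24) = (k + 1)/(k - 4)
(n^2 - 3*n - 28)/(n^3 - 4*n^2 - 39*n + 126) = (n + 4)/(n^2 + 3*n - 18)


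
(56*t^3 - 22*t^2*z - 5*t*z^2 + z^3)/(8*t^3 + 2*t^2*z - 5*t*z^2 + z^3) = (-28*t^2 - 3*t*z + z^2)/(-4*t^2 - 3*t*z + z^2)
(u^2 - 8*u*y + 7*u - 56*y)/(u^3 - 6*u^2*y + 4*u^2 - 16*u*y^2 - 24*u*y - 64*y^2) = (u + 7)/(u^2 + 2*u*y + 4*u + 8*y)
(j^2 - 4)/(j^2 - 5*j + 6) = (j + 2)/(j - 3)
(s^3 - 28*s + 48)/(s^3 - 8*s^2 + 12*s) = (s^2 + 2*s - 24)/(s*(s - 6))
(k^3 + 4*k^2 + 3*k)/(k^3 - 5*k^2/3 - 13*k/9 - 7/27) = 27*k*(k^2 + 4*k + 3)/(27*k^3 - 45*k^2 - 39*k - 7)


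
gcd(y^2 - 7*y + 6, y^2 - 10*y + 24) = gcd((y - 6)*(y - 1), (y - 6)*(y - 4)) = y - 6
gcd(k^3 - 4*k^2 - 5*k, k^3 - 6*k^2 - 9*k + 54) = 1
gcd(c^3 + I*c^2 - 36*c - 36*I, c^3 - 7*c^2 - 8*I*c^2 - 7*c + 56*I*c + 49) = 1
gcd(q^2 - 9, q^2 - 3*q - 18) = q + 3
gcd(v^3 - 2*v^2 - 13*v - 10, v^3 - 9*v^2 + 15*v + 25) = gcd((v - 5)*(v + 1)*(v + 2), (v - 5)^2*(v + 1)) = v^2 - 4*v - 5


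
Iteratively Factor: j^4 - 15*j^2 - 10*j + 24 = (j + 2)*(j^3 - 2*j^2 - 11*j + 12) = (j + 2)*(j + 3)*(j^2 - 5*j + 4) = (j - 1)*(j + 2)*(j + 3)*(j - 4)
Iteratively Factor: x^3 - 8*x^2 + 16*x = (x)*(x^2 - 8*x + 16) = x*(x - 4)*(x - 4)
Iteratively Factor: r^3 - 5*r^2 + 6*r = (r)*(r^2 - 5*r + 6) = r*(r - 3)*(r - 2)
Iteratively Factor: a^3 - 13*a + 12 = (a - 3)*(a^2 + 3*a - 4) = (a - 3)*(a - 1)*(a + 4)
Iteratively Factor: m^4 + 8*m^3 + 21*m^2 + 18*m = (m + 3)*(m^3 + 5*m^2 + 6*m) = m*(m + 3)*(m^2 + 5*m + 6) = m*(m + 3)^2*(m + 2)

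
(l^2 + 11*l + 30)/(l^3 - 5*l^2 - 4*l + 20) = (l^2 + 11*l + 30)/(l^3 - 5*l^2 - 4*l + 20)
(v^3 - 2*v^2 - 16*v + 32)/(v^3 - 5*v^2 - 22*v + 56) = (v - 4)/(v - 7)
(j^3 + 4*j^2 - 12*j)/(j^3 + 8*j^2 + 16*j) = (j^2 + 4*j - 12)/(j^2 + 8*j + 16)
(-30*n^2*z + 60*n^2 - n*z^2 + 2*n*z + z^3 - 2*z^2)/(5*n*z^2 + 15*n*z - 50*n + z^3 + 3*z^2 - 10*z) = (-6*n + z)/(z + 5)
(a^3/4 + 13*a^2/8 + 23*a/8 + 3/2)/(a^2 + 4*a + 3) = (2*a^2 + 11*a + 12)/(8*(a + 3))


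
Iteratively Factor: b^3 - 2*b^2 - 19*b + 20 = (b + 4)*(b^2 - 6*b + 5) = (b - 1)*(b + 4)*(b - 5)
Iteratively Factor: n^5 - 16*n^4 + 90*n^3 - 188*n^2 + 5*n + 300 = (n - 3)*(n^4 - 13*n^3 + 51*n^2 - 35*n - 100) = (n - 3)*(n + 1)*(n^3 - 14*n^2 + 65*n - 100) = (n - 5)*(n - 3)*(n + 1)*(n^2 - 9*n + 20) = (n - 5)*(n - 4)*(n - 3)*(n + 1)*(n - 5)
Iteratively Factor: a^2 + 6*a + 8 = (a + 4)*(a + 2)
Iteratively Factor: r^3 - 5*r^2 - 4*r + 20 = (r - 2)*(r^2 - 3*r - 10) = (r - 2)*(r + 2)*(r - 5)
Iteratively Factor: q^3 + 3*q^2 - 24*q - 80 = (q - 5)*(q^2 + 8*q + 16) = (q - 5)*(q + 4)*(q + 4)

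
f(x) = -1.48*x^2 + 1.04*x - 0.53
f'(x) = 1.04 - 2.96*x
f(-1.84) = -7.45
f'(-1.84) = 6.49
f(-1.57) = -5.81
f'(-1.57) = 5.69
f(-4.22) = -31.28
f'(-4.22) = 13.53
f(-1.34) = -4.58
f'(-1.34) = 5.01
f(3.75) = -17.44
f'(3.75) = -10.06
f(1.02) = -1.01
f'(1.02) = -1.98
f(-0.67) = -1.89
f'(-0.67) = 3.02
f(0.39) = -0.35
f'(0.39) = -0.11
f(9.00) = -111.05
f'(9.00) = -25.60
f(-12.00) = -226.13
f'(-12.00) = 36.56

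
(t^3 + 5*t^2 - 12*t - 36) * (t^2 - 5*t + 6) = t^5 - 31*t^3 + 54*t^2 + 108*t - 216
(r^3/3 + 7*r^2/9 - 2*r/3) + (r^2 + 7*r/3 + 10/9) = r^3/3 + 16*r^2/9 + 5*r/3 + 10/9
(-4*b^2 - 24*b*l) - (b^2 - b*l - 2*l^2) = -5*b^2 - 23*b*l + 2*l^2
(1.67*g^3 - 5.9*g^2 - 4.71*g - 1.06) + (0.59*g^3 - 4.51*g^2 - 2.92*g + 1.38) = 2.26*g^3 - 10.41*g^2 - 7.63*g + 0.32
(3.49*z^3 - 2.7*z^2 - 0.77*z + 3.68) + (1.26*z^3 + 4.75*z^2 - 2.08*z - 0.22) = 4.75*z^3 + 2.05*z^2 - 2.85*z + 3.46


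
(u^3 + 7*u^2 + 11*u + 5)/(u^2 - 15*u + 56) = (u^3 + 7*u^2 + 11*u + 5)/(u^2 - 15*u + 56)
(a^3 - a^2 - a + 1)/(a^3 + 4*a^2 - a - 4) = (a - 1)/(a + 4)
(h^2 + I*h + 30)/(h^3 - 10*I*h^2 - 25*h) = (h + 6*I)/(h*(h - 5*I))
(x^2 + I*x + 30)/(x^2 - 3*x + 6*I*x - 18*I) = (x - 5*I)/(x - 3)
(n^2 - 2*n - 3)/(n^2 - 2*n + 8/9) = 9*(n^2 - 2*n - 3)/(9*n^2 - 18*n + 8)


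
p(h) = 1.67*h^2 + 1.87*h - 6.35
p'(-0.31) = 0.83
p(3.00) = 14.29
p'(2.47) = 10.12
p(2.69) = 10.76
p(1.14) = -2.05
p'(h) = 3.34*h + 1.87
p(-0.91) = -6.67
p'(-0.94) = -1.27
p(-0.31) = -6.77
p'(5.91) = 21.61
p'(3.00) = 11.89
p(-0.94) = -6.63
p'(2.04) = 8.68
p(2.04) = 4.41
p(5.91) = 63.03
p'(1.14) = 5.68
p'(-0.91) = -1.17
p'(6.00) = 21.91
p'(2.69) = 10.85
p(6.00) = 64.99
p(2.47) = 8.46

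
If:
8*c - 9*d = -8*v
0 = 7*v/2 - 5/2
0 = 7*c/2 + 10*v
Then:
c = -100/49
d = -520/441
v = 5/7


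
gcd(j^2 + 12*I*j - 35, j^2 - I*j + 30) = j + 5*I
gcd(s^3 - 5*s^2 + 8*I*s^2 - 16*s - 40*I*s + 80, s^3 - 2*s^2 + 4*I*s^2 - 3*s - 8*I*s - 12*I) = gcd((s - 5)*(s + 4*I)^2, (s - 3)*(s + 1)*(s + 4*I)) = s + 4*I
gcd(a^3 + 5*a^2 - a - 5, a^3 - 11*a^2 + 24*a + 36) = a + 1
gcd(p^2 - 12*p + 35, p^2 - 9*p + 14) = p - 7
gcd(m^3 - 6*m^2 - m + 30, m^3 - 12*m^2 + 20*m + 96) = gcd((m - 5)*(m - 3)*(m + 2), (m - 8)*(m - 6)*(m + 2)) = m + 2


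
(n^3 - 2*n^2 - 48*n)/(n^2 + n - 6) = n*(n^2 - 2*n - 48)/(n^2 + n - 6)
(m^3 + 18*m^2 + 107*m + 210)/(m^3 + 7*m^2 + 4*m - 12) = (m^2 + 12*m + 35)/(m^2 + m - 2)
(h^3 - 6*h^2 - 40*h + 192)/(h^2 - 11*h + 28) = (h^2 - 2*h - 48)/(h - 7)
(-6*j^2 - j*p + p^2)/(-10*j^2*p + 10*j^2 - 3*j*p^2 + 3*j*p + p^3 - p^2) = (-3*j + p)/(-5*j*p + 5*j + p^2 - p)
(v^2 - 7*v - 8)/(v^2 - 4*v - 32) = (v + 1)/(v + 4)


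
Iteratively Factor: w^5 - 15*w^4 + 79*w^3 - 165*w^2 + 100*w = (w - 4)*(w^4 - 11*w^3 + 35*w^2 - 25*w) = (w - 5)*(w - 4)*(w^3 - 6*w^2 + 5*w) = w*(w - 5)*(w - 4)*(w^2 - 6*w + 5) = w*(w - 5)*(w - 4)*(w - 1)*(w - 5)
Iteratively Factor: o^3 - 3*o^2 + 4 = (o - 2)*(o^2 - o - 2) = (o - 2)^2*(o + 1)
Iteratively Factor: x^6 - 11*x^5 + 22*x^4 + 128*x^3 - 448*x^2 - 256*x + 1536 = (x + 3)*(x^5 - 14*x^4 + 64*x^3 - 64*x^2 - 256*x + 512) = (x - 4)*(x + 3)*(x^4 - 10*x^3 + 24*x^2 + 32*x - 128) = (x - 4)^2*(x + 3)*(x^3 - 6*x^2 + 32) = (x - 4)^3*(x + 3)*(x^2 - 2*x - 8) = (x - 4)^3*(x + 2)*(x + 3)*(x - 4)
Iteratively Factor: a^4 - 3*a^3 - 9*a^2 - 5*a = (a)*(a^3 - 3*a^2 - 9*a - 5) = a*(a + 1)*(a^2 - 4*a - 5) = a*(a - 5)*(a + 1)*(a + 1)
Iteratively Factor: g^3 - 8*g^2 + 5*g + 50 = (g - 5)*(g^2 - 3*g - 10) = (g - 5)^2*(g + 2)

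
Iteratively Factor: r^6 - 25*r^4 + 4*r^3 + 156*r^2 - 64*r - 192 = (r - 4)*(r^5 + 4*r^4 - 9*r^3 - 32*r^2 + 28*r + 48) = (r - 4)*(r + 1)*(r^4 + 3*r^3 - 12*r^2 - 20*r + 48) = (r - 4)*(r - 2)*(r + 1)*(r^3 + 5*r^2 - 2*r - 24) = (r - 4)*(r - 2)^2*(r + 1)*(r^2 + 7*r + 12) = (r - 4)*(r - 2)^2*(r + 1)*(r + 4)*(r + 3)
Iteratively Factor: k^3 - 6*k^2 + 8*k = (k - 2)*(k^2 - 4*k) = (k - 4)*(k - 2)*(k)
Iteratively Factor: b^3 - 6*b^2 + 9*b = (b - 3)*(b^2 - 3*b) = b*(b - 3)*(b - 3)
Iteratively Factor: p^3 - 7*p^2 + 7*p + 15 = (p + 1)*(p^2 - 8*p + 15) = (p - 5)*(p + 1)*(p - 3)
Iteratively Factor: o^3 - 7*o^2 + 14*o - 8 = (o - 4)*(o^2 - 3*o + 2) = (o - 4)*(o - 2)*(o - 1)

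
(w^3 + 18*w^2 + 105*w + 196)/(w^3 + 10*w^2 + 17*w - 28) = (w + 7)/(w - 1)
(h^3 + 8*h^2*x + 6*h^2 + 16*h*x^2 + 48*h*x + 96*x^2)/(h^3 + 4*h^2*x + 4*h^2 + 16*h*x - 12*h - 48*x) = (h + 4*x)/(h - 2)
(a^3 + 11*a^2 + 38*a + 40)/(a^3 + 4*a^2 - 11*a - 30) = (a + 4)/(a - 3)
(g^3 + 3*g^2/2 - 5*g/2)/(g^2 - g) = g + 5/2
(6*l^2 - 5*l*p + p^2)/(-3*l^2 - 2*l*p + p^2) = (-2*l + p)/(l + p)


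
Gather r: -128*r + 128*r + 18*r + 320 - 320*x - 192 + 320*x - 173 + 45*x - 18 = 18*r + 45*x - 63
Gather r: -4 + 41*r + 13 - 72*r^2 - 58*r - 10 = -72*r^2 - 17*r - 1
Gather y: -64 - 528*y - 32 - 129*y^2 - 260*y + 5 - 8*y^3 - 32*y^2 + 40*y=-8*y^3 - 161*y^2 - 748*y - 91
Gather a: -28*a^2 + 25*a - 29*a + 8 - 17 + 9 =-28*a^2 - 4*a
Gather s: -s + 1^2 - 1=-s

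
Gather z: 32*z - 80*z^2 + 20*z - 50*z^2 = -130*z^2 + 52*z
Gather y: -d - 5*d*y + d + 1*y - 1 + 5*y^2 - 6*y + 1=5*y^2 + y*(-5*d - 5)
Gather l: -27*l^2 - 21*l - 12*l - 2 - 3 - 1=-27*l^2 - 33*l - 6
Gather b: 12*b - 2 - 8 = 12*b - 10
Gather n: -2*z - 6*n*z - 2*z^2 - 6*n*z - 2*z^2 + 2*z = -12*n*z - 4*z^2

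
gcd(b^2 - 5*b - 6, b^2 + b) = b + 1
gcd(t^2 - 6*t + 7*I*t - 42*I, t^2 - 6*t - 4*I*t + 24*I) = t - 6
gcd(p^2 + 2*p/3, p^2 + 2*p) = p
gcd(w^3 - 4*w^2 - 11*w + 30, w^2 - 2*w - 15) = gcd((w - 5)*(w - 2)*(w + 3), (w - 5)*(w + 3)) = w^2 - 2*w - 15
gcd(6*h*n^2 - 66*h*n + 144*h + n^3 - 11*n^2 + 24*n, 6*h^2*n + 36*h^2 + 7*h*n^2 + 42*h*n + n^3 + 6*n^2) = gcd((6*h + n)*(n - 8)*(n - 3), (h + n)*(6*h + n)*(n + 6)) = 6*h + n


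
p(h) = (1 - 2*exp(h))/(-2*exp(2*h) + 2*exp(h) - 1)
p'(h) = (1 - 2*exp(h))*(4*exp(2*h) - 2*exp(h))/(-2*exp(2*h) + 2*exp(h) - 1)^2 - 2*exp(h)/(-2*exp(2*h) + 2*exp(h) - 1) = 4*(1 - exp(h))*exp(2*h)/(4*exp(4*h) - 8*exp(3*h) + 8*exp(2*h) - 4*exp(h) + 1)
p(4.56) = 0.01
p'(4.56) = -0.01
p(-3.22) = -1.00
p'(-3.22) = 0.01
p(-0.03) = 1.00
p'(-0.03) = 0.13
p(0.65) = 0.63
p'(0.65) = -0.66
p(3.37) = 0.03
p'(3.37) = -0.04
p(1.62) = 0.22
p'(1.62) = -0.24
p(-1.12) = -0.62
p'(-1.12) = 0.91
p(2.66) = 0.07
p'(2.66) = -0.07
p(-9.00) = -1.00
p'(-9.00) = 0.00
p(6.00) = 0.00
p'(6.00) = 0.00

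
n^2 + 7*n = n*(n + 7)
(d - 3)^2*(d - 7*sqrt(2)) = d^3 - 7*sqrt(2)*d^2 - 6*d^2 + 9*d + 42*sqrt(2)*d - 63*sqrt(2)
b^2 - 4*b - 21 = (b - 7)*(b + 3)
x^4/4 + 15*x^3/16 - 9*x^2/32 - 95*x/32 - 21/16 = (x/2 + 1/4)*(x/2 + 1)*(x - 7/4)*(x + 3)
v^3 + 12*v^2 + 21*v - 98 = (v - 2)*(v + 7)^2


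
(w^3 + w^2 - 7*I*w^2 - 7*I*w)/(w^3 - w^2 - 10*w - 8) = w*(w - 7*I)/(w^2 - 2*w - 8)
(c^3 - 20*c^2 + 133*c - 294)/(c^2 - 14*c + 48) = (c^2 - 14*c + 49)/(c - 8)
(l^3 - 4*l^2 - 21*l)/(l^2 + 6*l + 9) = l*(l - 7)/(l + 3)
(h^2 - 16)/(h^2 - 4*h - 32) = (h - 4)/(h - 8)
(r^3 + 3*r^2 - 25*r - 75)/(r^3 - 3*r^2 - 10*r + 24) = (r^2 - 25)/(r^2 - 6*r + 8)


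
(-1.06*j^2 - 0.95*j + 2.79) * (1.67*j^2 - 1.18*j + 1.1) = -1.7702*j^4 - 0.3357*j^3 + 4.6143*j^2 - 4.3372*j + 3.069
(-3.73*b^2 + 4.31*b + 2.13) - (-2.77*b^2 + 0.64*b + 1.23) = -0.96*b^2 + 3.67*b + 0.9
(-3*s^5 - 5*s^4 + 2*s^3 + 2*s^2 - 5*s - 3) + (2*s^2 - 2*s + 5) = -3*s^5 - 5*s^4 + 2*s^3 + 4*s^2 - 7*s + 2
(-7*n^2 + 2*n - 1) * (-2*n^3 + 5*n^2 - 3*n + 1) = 14*n^5 - 39*n^4 + 33*n^3 - 18*n^2 + 5*n - 1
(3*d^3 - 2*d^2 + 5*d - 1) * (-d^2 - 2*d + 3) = -3*d^5 - 4*d^4 + 8*d^3 - 15*d^2 + 17*d - 3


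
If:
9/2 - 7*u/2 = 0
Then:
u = 9/7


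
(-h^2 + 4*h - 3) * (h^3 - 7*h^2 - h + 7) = -h^5 + 11*h^4 - 30*h^3 + 10*h^2 + 31*h - 21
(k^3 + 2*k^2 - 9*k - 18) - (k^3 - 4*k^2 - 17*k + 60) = 6*k^2 + 8*k - 78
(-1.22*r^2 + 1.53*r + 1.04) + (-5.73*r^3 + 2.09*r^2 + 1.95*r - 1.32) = -5.73*r^3 + 0.87*r^2 + 3.48*r - 0.28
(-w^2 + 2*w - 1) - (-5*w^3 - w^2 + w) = 5*w^3 + w - 1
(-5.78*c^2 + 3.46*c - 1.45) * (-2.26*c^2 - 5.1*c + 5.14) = 13.0628*c^4 + 21.6584*c^3 - 44.0782*c^2 + 25.1794*c - 7.453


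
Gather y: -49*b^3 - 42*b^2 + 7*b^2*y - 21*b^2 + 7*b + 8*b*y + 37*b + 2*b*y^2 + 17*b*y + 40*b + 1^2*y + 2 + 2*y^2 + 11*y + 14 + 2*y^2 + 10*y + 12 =-49*b^3 - 63*b^2 + 84*b + y^2*(2*b + 4) + y*(7*b^2 + 25*b + 22) + 28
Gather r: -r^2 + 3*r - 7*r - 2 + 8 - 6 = -r^2 - 4*r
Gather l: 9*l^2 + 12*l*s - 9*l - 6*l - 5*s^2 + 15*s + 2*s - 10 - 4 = 9*l^2 + l*(12*s - 15) - 5*s^2 + 17*s - 14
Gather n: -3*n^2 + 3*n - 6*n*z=-3*n^2 + n*(3 - 6*z)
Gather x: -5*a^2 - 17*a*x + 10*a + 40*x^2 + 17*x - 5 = -5*a^2 + 10*a + 40*x^2 + x*(17 - 17*a) - 5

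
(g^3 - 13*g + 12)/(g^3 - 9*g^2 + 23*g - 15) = (g + 4)/(g - 5)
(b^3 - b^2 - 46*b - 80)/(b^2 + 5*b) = b - 6 - 16/b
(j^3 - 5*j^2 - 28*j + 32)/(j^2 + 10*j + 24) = (j^2 - 9*j + 8)/(j + 6)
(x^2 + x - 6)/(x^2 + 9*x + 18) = (x - 2)/(x + 6)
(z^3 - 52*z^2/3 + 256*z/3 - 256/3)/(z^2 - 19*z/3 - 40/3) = (3*z^2 - 28*z + 32)/(3*z + 5)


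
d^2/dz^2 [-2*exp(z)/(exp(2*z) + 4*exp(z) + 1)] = 2*(-8*(exp(z) + 2)^2*exp(2*z) + 4*(2*exp(z) + 3)*(exp(2*z) + 4*exp(z) + 1)*exp(z) - (exp(2*z) + 4*exp(z) + 1)^2)*exp(z)/(exp(2*z) + 4*exp(z) + 1)^3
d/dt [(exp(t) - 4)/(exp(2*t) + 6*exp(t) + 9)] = (11 - exp(t))*exp(t)/(exp(3*t) + 9*exp(2*t) + 27*exp(t) + 27)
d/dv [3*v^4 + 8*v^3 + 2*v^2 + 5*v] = 12*v^3 + 24*v^2 + 4*v + 5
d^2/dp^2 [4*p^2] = 8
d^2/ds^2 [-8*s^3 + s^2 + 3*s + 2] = 2 - 48*s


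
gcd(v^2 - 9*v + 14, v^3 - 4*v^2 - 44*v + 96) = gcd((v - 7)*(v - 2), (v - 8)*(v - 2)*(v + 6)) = v - 2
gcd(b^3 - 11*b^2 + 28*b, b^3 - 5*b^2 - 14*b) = b^2 - 7*b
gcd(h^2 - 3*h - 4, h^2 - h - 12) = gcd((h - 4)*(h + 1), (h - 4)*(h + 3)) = h - 4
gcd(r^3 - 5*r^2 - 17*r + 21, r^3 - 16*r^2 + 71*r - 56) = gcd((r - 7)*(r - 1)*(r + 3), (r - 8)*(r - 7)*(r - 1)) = r^2 - 8*r + 7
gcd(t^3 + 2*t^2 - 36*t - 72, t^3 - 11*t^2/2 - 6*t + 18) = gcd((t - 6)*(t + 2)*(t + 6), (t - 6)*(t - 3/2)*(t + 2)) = t^2 - 4*t - 12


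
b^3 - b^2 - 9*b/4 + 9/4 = (b - 3/2)*(b - 1)*(b + 3/2)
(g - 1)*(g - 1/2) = g^2 - 3*g/2 + 1/2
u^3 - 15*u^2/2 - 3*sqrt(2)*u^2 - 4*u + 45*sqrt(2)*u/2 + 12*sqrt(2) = (u - 8)*(u + 1/2)*(u - 3*sqrt(2))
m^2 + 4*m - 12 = (m - 2)*(m + 6)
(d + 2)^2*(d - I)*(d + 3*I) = d^4 + 4*d^3 + 2*I*d^3 + 7*d^2 + 8*I*d^2 + 12*d + 8*I*d + 12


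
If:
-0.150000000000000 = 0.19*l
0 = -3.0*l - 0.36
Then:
No Solution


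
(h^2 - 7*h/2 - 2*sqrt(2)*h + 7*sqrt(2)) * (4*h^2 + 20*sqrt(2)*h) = 4*h^4 - 14*h^3 + 12*sqrt(2)*h^3 - 80*h^2 - 42*sqrt(2)*h^2 + 280*h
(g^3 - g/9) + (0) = g^3 - g/9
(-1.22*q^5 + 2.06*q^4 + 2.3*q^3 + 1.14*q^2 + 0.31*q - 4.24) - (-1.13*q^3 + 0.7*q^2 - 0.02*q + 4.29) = -1.22*q^5 + 2.06*q^4 + 3.43*q^3 + 0.44*q^2 + 0.33*q - 8.53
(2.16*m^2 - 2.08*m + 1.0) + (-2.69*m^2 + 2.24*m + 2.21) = -0.53*m^2 + 0.16*m + 3.21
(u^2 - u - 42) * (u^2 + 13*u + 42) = u^4 + 12*u^3 - 13*u^2 - 588*u - 1764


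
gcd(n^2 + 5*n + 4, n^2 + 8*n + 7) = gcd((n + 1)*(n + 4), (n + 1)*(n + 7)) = n + 1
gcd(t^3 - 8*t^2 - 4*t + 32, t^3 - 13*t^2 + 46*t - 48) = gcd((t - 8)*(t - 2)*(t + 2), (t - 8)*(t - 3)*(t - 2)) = t^2 - 10*t + 16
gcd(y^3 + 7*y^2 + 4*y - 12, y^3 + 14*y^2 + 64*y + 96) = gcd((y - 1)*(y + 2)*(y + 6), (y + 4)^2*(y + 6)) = y + 6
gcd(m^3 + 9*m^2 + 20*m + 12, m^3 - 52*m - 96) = m^2 + 8*m + 12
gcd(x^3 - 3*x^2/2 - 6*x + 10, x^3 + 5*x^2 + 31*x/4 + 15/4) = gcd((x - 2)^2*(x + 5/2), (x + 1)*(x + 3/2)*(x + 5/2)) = x + 5/2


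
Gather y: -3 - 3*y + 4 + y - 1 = -2*y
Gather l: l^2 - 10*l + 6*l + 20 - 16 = l^2 - 4*l + 4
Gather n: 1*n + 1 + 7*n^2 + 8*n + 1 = 7*n^2 + 9*n + 2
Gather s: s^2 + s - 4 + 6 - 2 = s^2 + s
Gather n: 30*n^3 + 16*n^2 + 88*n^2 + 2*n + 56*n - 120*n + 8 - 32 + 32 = 30*n^3 + 104*n^2 - 62*n + 8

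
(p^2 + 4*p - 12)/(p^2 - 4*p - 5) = (-p^2 - 4*p + 12)/(-p^2 + 4*p + 5)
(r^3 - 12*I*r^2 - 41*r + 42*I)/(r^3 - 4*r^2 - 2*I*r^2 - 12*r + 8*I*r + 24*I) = (r^2 - 10*I*r - 21)/(r^2 - 4*r - 12)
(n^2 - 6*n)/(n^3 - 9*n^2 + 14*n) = (n - 6)/(n^2 - 9*n + 14)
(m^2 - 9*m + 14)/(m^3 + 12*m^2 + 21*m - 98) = (m - 7)/(m^2 + 14*m + 49)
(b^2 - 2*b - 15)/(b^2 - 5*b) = (b + 3)/b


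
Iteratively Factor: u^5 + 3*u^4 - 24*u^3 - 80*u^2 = (u)*(u^4 + 3*u^3 - 24*u^2 - 80*u) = u*(u - 5)*(u^3 + 8*u^2 + 16*u) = u*(u - 5)*(u + 4)*(u^2 + 4*u) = u^2*(u - 5)*(u + 4)*(u + 4)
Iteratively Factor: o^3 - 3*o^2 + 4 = (o + 1)*(o^2 - 4*o + 4) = (o - 2)*(o + 1)*(o - 2)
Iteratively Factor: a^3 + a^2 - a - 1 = (a + 1)*(a^2 - 1) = (a + 1)^2*(a - 1)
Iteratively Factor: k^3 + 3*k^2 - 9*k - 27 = (k - 3)*(k^2 + 6*k + 9) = (k - 3)*(k + 3)*(k + 3)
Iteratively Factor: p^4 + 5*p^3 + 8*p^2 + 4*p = (p + 2)*(p^3 + 3*p^2 + 2*p) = (p + 1)*(p + 2)*(p^2 + 2*p) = p*(p + 1)*(p + 2)*(p + 2)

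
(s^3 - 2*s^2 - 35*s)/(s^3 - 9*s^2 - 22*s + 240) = s*(s - 7)/(s^2 - 14*s + 48)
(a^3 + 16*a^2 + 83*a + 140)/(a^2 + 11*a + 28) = a + 5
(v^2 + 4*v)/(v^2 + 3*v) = (v + 4)/(v + 3)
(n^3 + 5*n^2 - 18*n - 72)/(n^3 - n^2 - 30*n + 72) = (n + 3)/(n - 3)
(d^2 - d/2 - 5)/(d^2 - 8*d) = (d^2 - d/2 - 5)/(d*(d - 8))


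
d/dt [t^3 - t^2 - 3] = t*(3*t - 2)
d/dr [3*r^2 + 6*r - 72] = 6*r + 6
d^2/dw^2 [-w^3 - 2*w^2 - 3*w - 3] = -6*w - 4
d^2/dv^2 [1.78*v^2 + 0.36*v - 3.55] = 3.56000000000000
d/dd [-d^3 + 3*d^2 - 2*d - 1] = -3*d^2 + 6*d - 2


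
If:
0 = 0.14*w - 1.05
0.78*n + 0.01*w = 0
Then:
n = -0.10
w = 7.50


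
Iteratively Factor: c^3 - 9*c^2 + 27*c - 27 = (c - 3)*(c^2 - 6*c + 9) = (c - 3)^2*(c - 3)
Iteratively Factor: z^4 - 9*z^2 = (z)*(z^3 - 9*z) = z*(z - 3)*(z^2 + 3*z) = z^2*(z - 3)*(z + 3)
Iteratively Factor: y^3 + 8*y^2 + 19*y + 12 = (y + 4)*(y^2 + 4*y + 3) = (y + 1)*(y + 4)*(y + 3)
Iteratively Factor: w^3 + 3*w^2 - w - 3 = (w + 1)*(w^2 + 2*w - 3) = (w + 1)*(w + 3)*(w - 1)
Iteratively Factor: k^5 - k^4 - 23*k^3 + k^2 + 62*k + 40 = (k + 1)*(k^4 - 2*k^3 - 21*k^2 + 22*k + 40) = (k + 1)*(k + 4)*(k^3 - 6*k^2 + 3*k + 10) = (k - 5)*(k + 1)*(k + 4)*(k^2 - k - 2) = (k - 5)*(k - 2)*(k + 1)*(k + 4)*(k + 1)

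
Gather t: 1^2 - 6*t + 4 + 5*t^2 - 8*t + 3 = 5*t^2 - 14*t + 8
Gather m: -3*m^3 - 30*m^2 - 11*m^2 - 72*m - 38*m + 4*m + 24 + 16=-3*m^3 - 41*m^2 - 106*m + 40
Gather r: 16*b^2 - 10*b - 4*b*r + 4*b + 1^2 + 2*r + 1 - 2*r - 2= 16*b^2 - 4*b*r - 6*b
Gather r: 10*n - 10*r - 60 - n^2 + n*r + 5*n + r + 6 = -n^2 + 15*n + r*(n - 9) - 54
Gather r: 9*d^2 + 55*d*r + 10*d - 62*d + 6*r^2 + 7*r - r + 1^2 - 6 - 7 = 9*d^2 - 52*d + 6*r^2 + r*(55*d + 6) - 12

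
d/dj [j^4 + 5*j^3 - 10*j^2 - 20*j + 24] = 4*j^3 + 15*j^2 - 20*j - 20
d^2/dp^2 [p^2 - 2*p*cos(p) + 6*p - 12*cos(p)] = 2*p*cos(p) + 4*sin(p) + 12*cos(p) + 2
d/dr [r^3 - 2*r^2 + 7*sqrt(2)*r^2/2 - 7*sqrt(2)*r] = 3*r^2 - 4*r + 7*sqrt(2)*r - 7*sqrt(2)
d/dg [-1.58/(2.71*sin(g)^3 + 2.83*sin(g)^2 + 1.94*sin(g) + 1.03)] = (12.8454*sin(g)^2 + 8.9428*sin(g) + 3.0652)*cos(g)/(2.71*sin(g)^3 + 2.83*sin(g)^2 + 1.94*sin(g) + 1.03)^2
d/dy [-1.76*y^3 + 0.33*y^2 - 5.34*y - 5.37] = -5.28*y^2 + 0.66*y - 5.34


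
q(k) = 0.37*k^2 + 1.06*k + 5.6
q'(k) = 0.74*k + 1.06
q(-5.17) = 10.01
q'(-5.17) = -2.77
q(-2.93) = 5.67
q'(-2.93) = -1.11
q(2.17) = 9.64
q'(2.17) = 2.67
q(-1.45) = 4.84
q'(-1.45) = -0.01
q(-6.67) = 14.99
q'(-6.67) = -3.88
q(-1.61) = 4.85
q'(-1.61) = -0.13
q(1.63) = 8.31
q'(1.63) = 2.27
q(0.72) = 6.56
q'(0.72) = 1.59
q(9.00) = 45.11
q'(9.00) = 7.72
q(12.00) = 71.60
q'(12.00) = 9.94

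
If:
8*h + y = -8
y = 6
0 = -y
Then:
No Solution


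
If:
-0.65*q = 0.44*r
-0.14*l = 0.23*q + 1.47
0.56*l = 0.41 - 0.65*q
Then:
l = 27.77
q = -23.30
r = 34.41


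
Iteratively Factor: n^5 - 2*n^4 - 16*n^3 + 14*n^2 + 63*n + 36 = (n - 4)*(n^4 + 2*n^3 - 8*n^2 - 18*n - 9) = (n - 4)*(n + 3)*(n^3 - n^2 - 5*n - 3) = (n - 4)*(n + 1)*(n + 3)*(n^2 - 2*n - 3) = (n - 4)*(n - 3)*(n + 1)*(n + 3)*(n + 1)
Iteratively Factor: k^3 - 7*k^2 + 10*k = (k)*(k^2 - 7*k + 10) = k*(k - 5)*(k - 2)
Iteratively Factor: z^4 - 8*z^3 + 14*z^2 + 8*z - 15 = (z - 3)*(z^3 - 5*z^2 - z + 5) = (z - 5)*(z - 3)*(z^2 - 1) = (z - 5)*(z - 3)*(z - 1)*(z + 1)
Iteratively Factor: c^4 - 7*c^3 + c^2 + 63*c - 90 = (c - 5)*(c^3 - 2*c^2 - 9*c + 18) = (c - 5)*(c - 2)*(c^2 - 9) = (c - 5)*(c - 3)*(c - 2)*(c + 3)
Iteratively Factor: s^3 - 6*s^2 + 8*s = (s - 4)*(s^2 - 2*s) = s*(s - 4)*(s - 2)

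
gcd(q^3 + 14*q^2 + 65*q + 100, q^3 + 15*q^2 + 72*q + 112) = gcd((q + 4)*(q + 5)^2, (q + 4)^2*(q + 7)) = q + 4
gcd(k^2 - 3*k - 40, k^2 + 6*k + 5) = k + 5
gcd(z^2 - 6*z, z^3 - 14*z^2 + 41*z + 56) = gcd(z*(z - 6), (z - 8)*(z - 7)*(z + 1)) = 1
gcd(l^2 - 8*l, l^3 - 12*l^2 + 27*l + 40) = l - 8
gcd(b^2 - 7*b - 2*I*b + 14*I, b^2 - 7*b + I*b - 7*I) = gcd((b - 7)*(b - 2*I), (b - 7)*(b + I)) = b - 7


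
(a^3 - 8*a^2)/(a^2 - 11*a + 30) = a^2*(a - 8)/(a^2 - 11*a + 30)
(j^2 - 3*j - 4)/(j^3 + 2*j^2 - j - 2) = (j - 4)/(j^2 + j - 2)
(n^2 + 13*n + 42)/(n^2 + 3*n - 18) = (n + 7)/(n - 3)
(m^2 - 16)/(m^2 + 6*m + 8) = (m - 4)/(m + 2)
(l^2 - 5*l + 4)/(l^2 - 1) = (l - 4)/(l + 1)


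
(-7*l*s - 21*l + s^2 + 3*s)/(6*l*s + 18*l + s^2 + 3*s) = (-7*l + s)/(6*l + s)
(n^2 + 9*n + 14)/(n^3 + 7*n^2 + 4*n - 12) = (n + 7)/(n^2 + 5*n - 6)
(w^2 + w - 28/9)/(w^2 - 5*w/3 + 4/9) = (3*w + 7)/(3*w - 1)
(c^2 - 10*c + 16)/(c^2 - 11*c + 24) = (c - 2)/(c - 3)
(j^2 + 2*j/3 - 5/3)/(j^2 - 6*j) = (3*j^2 + 2*j - 5)/(3*j*(j - 6))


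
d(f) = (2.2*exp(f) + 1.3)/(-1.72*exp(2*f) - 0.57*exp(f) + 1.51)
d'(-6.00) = 0.00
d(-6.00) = 0.87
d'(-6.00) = 0.00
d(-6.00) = 0.87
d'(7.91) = 0.00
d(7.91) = -0.00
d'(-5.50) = 0.01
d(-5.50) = 0.87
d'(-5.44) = 0.01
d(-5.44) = 0.87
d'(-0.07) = 40.23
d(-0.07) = -6.49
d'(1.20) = 0.54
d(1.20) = -0.44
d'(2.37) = 0.13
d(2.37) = -0.12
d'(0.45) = 2.45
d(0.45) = -1.31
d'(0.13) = 8.53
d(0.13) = -2.78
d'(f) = (2.2*exp(f) + 1.3)*(3.44*exp(2*f) + 0.57*exp(f))/(-1.72*exp(2*f) - 0.57*exp(f) + 1.51)^2 + 2.2*exp(f)/(-1.72*exp(2*f) - 0.57*exp(f) + 1.51) = (3.784*exp(2*f) + 4.472*exp(f) + 4.063)*exp(f)/(2.9584*exp(4*f) + 1.9608*exp(3*f) - 4.8695*exp(2*f) - 1.7214*exp(f) + 2.2801)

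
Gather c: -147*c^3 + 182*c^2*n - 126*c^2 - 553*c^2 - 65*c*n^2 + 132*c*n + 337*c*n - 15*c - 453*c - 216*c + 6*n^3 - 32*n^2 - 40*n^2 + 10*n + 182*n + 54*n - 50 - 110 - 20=-147*c^3 + c^2*(182*n - 679) + c*(-65*n^2 + 469*n - 684) + 6*n^3 - 72*n^2 + 246*n - 180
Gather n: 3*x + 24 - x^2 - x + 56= -x^2 + 2*x + 80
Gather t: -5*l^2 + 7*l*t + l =-5*l^2 + 7*l*t + l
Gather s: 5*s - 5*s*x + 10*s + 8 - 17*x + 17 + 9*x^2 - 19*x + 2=s*(15 - 5*x) + 9*x^2 - 36*x + 27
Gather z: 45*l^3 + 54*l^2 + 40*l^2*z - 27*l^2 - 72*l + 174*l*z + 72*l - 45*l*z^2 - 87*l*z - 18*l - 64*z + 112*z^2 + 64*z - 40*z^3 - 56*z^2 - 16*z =45*l^3 + 27*l^2 - 18*l - 40*z^3 + z^2*(56 - 45*l) + z*(40*l^2 + 87*l - 16)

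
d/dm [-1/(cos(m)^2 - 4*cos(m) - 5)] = 2*(2 - cos(m))*sin(m)/(sin(m)^2 + 4*cos(m) + 4)^2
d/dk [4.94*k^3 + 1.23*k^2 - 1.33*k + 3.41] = 14.82*k^2 + 2.46*k - 1.33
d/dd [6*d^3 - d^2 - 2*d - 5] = 18*d^2 - 2*d - 2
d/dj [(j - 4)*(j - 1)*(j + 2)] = 3*j^2 - 6*j - 6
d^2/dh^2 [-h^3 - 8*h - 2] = -6*h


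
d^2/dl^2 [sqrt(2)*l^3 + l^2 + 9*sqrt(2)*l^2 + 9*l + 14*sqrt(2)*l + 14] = 6*sqrt(2)*l + 2 + 18*sqrt(2)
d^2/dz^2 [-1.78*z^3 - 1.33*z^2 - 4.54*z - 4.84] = -10.68*z - 2.66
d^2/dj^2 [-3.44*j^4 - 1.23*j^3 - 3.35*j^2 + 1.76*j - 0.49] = -41.28*j^2 - 7.38*j - 6.7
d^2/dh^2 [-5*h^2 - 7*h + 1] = -10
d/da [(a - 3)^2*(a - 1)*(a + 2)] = 4*a^3 - 15*a^2 + 2*a + 21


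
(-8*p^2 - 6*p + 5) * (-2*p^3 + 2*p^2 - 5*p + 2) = 16*p^5 - 4*p^4 + 18*p^3 + 24*p^2 - 37*p + 10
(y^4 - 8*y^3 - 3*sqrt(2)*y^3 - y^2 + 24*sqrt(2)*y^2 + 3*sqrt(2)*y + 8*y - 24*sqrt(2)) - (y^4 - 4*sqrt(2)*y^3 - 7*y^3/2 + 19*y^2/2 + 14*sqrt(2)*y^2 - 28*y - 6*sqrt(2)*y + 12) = -9*y^3/2 + sqrt(2)*y^3 - 21*y^2/2 + 10*sqrt(2)*y^2 + 9*sqrt(2)*y + 36*y - 24*sqrt(2) - 12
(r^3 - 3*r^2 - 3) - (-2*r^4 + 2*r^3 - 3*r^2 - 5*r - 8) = 2*r^4 - r^3 + 5*r + 5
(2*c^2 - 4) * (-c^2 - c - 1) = -2*c^4 - 2*c^3 + 2*c^2 + 4*c + 4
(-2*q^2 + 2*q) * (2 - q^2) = 2*q^4 - 2*q^3 - 4*q^2 + 4*q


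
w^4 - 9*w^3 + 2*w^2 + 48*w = w*(w - 8)*(w - 3)*(w + 2)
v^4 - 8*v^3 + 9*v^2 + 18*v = v*(v - 6)*(v - 3)*(v + 1)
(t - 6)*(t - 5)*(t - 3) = t^3 - 14*t^2 + 63*t - 90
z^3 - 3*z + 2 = (z - 1)^2*(z + 2)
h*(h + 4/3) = h^2 + 4*h/3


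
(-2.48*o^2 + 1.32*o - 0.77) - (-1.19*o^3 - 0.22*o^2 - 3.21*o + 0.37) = 1.19*o^3 - 2.26*o^2 + 4.53*o - 1.14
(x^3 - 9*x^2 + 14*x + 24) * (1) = x^3 - 9*x^2 + 14*x + 24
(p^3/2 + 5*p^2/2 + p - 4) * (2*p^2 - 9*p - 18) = p^5 + p^4/2 - 59*p^3/2 - 62*p^2 + 18*p + 72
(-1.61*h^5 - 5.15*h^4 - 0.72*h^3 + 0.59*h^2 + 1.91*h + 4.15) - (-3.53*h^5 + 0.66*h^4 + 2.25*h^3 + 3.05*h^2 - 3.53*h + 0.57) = 1.92*h^5 - 5.81*h^4 - 2.97*h^3 - 2.46*h^2 + 5.44*h + 3.58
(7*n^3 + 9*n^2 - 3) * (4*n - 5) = 28*n^4 + n^3 - 45*n^2 - 12*n + 15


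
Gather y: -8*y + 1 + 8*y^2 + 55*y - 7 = 8*y^2 + 47*y - 6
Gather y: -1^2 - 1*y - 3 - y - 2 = -2*y - 6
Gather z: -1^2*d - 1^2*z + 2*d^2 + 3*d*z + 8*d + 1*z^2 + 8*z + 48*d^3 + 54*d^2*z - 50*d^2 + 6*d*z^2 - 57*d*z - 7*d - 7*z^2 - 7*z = 48*d^3 - 48*d^2 + z^2*(6*d - 6) + z*(54*d^2 - 54*d)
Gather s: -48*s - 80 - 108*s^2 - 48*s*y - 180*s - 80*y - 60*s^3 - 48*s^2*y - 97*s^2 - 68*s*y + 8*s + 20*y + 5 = -60*s^3 + s^2*(-48*y - 205) + s*(-116*y - 220) - 60*y - 75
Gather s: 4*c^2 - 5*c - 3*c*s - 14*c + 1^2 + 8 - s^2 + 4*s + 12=4*c^2 - 19*c - s^2 + s*(4 - 3*c) + 21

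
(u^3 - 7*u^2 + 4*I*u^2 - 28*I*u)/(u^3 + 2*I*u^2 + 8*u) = (u - 7)/(u - 2*I)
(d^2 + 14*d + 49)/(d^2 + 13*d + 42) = (d + 7)/(d + 6)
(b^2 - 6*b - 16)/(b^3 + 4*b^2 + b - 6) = (b - 8)/(b^2 + 2*b - 3)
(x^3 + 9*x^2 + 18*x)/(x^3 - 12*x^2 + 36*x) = (x^2 + 9*x + 18)/(x^2 - 12*x + 36)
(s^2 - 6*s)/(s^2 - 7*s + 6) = s/(s - 1)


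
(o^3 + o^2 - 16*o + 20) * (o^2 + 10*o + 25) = o^5 + 11*o^4 + 19*o^3 - 115*o^2 - 200*o + 500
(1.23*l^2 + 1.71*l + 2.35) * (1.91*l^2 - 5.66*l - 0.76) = 2.3493*l^4 - 3.6957*l^3 - 6.1249*l^2 - 14.6006*l - 1.786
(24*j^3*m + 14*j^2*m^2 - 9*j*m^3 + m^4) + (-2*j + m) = 24*j^3*m + 14*j^2*m^2 - 9*j*m^3 - 2*j + m^4 + m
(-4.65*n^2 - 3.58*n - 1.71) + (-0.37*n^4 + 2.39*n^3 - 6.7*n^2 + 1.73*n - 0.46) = -0.37*n^4 + 2.39*n^3 - 11.35*n^2 - 1.85*n - 2.17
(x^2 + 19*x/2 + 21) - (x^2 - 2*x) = 23*x/2 + 21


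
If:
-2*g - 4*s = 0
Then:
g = -2*s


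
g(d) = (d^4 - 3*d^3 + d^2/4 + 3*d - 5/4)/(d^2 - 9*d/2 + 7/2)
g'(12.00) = 25.31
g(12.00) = 167.09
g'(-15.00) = -28.54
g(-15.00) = 205.27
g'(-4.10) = -6.93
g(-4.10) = 12.38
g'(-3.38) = -5.55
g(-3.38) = 7.89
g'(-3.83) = -6.41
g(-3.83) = 10.58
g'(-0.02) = 0.37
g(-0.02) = -0.36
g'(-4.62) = -7.94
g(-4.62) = 16.25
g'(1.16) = 1.35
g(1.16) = 0.82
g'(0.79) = 1.24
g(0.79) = 0.33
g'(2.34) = -3.85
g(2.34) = 0.85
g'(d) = (9/2 - 2*d)*(d^4 - 3*d^3 + d^2/4 + 3*d - 5/4)/(d^2 - 9*d/2 + 7/2)^2 + (4*d^3 - 9*d^2 + d/2 + 3)/(d^2 - 9*d/2 + 7/2)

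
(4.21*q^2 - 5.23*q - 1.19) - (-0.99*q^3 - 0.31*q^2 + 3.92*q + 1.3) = 0.99*q^3 + 4.52*q^2 - 9.15*q - 2.49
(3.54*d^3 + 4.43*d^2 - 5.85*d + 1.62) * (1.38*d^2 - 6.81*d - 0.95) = 4.8852*d^5 - 17.994*d^4 - 41.6043*d^3 + 37.8656*d^2 - 5.4747*d - 1.539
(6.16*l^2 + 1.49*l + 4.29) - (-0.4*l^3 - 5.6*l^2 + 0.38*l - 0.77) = 0.4*l^3 + 11.76*l^2 + 1.11*l + 5.06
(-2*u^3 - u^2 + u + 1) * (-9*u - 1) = 18*u^4 + 11*u^3 - 8*u^2 - 10*u - 1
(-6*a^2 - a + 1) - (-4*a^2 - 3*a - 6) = -2*a^2 + 2*a + 7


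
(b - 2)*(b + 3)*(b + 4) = b^3 + 5*b^2 - 2*b - 24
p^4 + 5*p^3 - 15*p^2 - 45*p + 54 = (p - 3)*(p - 1)*(p + 3)*(p + 6)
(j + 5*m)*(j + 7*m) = j^2 + 12*j*m + 35*m^2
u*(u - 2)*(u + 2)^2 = u^4 + 2*u^3 - 4*u^2 - 8*u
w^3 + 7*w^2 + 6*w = w*(w + 1)*(w + 6)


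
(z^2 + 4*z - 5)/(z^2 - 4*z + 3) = (z + 5)/(z - 3)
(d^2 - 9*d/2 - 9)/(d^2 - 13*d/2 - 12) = (d - 6)/(d - 8)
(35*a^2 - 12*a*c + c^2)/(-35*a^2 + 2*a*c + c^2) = (-7*a + c)/(7*a + c)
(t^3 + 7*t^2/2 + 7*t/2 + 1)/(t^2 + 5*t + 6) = (2*t^2 + 3*t + 1)/(2*(t + 3))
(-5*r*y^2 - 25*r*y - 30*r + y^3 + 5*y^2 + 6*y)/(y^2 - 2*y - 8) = (-5*r*y - 15*r + y^2 + 3*y)/(y - 4)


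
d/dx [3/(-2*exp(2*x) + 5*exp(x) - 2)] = (12*exp(x) - 15)*exp(x)/(2*exp(2*x) - 5*exp(x) + 2)^2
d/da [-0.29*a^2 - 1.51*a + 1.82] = -0.58*a - 1.51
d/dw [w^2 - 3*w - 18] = 2*w - 3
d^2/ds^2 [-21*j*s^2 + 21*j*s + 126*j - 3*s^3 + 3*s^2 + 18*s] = -42*j - 18*s + 6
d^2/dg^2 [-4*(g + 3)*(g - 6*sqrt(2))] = -8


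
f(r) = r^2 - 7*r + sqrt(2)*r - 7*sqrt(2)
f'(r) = 2*r - 7 + sqrt(2)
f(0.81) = -13.77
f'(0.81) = -3.97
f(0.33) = -11.63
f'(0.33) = -4.93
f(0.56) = -12.71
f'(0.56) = -4.47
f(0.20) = -10.98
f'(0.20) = -5.19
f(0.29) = -11.44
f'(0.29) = -5.01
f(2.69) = -17.69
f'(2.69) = -0.21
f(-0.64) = -5.91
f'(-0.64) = -6.87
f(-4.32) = 32.89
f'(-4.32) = -14.23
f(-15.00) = 298.89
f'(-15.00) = -35.59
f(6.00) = -7.41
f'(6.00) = 6.41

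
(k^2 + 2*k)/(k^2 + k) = (k + 2)/(k + 1)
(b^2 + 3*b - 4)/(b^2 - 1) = (b + 4)/(b + 1)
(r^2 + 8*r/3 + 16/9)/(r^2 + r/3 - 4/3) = (r + 4/3)/(r - 1)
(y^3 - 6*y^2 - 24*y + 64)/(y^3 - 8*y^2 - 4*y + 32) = (y + 4)/(y + 2)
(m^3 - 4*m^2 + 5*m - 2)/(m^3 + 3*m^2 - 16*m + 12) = (m - 1)/(m + 6)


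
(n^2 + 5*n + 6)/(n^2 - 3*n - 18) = (n + 2)/(n - 6)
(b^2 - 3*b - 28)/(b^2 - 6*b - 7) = (b + 4)/(b + 1)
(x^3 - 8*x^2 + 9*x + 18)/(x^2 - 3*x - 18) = (x^2 - 2*x - 3)/(x + 3)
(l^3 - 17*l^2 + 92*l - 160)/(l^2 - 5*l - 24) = (l^2 - 9*l + 20)/(l + 3)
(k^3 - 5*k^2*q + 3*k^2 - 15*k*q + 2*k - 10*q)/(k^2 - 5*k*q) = k + 3 + 2/k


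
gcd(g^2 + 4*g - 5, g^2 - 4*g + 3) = g - 1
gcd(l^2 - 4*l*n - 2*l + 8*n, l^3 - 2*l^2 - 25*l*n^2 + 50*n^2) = l - 2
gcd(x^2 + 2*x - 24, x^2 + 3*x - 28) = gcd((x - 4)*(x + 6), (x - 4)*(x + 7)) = x - 4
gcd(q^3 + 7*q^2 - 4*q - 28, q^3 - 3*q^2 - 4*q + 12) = q^2 - 4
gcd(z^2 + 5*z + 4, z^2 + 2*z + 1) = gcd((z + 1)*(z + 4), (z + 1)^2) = z + 1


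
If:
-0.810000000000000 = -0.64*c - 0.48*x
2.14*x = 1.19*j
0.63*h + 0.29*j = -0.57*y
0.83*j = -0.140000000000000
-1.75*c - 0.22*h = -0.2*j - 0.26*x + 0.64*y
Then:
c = 1.34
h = 5.03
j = -0.17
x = -0.09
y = -5.47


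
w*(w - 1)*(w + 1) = w^3 - w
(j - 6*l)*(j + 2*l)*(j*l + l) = j^3*l - 4*j^2*l^2 + j^2*l - 12*j*l^3 - 4*j*l^2 - 12*l^3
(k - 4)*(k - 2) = k^2 - 6*k + 8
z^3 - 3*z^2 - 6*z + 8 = (z - 4)*(z - 1)*(z + 2)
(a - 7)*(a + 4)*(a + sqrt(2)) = a^3 - 3*a^2 + sqrt(2)*a^2 - 28*a - 3*sqrt(2)*a - 28*sqrt(2)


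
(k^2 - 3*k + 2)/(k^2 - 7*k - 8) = (-k^2 + 3*k - 2)/(-k^2 + 7*k + 8)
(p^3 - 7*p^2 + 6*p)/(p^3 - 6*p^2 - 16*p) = (-p^2 + 7*p - 6)/(-p^2 + 6*p + 16)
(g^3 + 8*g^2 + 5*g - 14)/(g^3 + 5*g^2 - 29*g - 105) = (g^2 + g - 2)/(g^2 - 2*g - 15)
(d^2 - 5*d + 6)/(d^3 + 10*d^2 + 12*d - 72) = (d - 3)/(d^2 + 12*d + 36)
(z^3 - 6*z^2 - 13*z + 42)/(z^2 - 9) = (z^2 - 9*z + 14)/(z - 3)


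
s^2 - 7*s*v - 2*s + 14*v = (s - 2)*(s - 7*v)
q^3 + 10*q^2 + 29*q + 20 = (q + 1)*(q + 4)*(q + 5)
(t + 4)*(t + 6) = t^2 + 10*t + 24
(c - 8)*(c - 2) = c^2 - 10*c + 16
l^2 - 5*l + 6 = (l - 3)*(l - 2)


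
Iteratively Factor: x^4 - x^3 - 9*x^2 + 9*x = (x - 1)*(x^3 - 9*x) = (x - 1)*(x + 3)*(x^2 - 3*x) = (x - 3)*(x - 1)*(x + 3)*(x)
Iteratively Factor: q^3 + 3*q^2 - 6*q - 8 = (q + 4)*(q^2 - q - 2) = (q + 1)*(q + 4)*(q - 2)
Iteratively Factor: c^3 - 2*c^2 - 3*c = (c - 3)*(c^2 + c) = c*(c - 3)*(c + 1)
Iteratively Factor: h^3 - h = (h - 1)*(h^2 + h) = (h - 1)*(h + 1)*(h)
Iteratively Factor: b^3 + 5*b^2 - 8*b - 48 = (b + 4)*(b^2 + b - 12) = (b + 4)^2*(b - 3)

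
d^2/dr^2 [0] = 0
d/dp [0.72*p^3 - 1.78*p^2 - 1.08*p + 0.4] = 2.16*p^2 - 3.56*p - 1.08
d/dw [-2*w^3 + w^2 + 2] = 2*w*(1 - 3*w)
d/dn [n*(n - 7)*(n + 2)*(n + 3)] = 4*n^3 - 6*n^2 - 58*n - 42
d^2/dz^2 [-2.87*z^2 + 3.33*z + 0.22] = -5.74000000000000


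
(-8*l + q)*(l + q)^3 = -8*l^4 - 23*l^3*q - 21*l^2*q^2 - 5*l*q^3 + q^4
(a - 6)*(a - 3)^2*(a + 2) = a^4 - 10*a^3 + 21*a^2 + 36*a - 108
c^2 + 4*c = c*(c + 4)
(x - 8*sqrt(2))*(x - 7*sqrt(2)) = x^2 - 15*sqrt(2)*x + 112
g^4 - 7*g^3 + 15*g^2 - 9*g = g*(g - 3)^2*(g - 1)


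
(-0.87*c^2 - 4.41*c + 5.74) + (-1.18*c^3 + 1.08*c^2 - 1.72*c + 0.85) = -1.18*c^3 + 0.21*c^2 - 6.13*c + 6.59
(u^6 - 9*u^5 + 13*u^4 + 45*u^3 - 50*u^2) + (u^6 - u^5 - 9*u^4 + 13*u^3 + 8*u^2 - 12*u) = 2*u^6 - 10*u^5 + 4*u^4 + 58*u^3 - 42*u^2 - 12*u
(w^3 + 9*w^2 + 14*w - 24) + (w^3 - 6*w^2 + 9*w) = 2*w^3 + 3*w^2 + 23*w - 24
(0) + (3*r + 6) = 3*r + 6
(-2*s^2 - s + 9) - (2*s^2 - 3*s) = -4*s^2 + 2*s + 9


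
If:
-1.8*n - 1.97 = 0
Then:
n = -1.09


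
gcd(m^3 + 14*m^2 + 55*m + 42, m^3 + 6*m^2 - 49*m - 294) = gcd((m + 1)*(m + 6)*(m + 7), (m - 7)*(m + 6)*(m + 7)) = m^2 + 13*m + 42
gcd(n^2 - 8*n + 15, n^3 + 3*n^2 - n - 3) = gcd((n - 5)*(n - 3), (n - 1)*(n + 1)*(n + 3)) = 1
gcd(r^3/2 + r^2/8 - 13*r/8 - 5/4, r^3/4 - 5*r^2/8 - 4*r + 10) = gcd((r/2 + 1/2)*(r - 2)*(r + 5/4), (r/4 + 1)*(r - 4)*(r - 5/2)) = 1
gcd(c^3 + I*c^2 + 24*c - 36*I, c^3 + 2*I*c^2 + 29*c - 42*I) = c^2 - 5*I*c - 6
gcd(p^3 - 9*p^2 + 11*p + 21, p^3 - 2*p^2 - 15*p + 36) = p - 3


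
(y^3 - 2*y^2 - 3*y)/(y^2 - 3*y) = y + 1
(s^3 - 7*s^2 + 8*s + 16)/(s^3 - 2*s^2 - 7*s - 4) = (s - 4)/(s + 1)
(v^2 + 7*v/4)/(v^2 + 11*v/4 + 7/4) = v/(v + 1)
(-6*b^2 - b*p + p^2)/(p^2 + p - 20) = (-6*b^2 - b*p + p^2)/(p^2 + p - 20)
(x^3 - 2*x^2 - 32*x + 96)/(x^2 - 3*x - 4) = (x^2 + 2*x - 24)/(x + 1)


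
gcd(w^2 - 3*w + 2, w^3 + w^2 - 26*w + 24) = w - 1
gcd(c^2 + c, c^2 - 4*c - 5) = c + 1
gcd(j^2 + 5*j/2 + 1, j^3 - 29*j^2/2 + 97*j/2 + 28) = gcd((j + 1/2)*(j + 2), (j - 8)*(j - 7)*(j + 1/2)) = j + 1/2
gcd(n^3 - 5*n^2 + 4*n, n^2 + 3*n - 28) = n - 4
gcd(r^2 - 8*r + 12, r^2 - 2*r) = r - 2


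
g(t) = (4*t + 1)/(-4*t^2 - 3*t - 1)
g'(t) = (4*t + 1)*(8*t + 3)/(-4*t^2 - 3*t - 1)^2 + 4/(-4*t^2 - 3*t - 1)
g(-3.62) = 0.32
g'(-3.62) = 0.10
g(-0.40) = 1.36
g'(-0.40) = -8.47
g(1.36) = -0.52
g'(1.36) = 0.25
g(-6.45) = 0.17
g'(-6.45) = 0.03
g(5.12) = -0.18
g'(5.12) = 0.03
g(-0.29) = 0.34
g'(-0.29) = -9.08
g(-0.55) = 2.14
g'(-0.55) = -1.79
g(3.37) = -0.26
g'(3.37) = 0.06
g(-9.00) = 0.12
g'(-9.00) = 0.01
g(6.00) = -0.15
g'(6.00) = 0.02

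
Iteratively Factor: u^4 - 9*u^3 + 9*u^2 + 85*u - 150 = (u - 2)*(u^3 - 7*u^2 - 5*u + 75) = (u - 5)*(u - 2)*(u^2 - 2*u - 15) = (u - 5)^2*(u - 2)*(u + 3)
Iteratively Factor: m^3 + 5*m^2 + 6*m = (m)*(m^2 + 5*m + 6) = m*(m + 3)*(m + 2)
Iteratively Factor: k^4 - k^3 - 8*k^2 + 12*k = (k + 3)*(k^3 - 4*k^2 + 4*k) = k*(k + 3)*(k^2 - 4*k + 4) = k*(k - 2)*(k + 3)*(k - 2)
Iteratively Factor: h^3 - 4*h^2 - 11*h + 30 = (h + 3)*(h^2 - 7*h + 10) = (h - 5)*(h + 3)*(h - 2)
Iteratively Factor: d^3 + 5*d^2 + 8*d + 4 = (d + 1)*(d^2 + 4*d + 4) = (d + 1)*(d + 2)*(d + 2)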